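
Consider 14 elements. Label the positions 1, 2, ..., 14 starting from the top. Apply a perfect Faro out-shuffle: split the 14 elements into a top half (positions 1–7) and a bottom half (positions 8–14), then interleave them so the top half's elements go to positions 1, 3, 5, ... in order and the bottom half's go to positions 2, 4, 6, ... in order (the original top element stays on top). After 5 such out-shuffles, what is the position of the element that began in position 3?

Track the element's position through each out-shuffle:
3 → 5 → 9 → 4 → 7 → 13

13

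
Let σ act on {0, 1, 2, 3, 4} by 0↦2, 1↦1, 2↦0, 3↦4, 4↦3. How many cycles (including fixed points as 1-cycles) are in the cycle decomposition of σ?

3

Cycle decomposition: (0 2) (1) (3 4).
3 cycles.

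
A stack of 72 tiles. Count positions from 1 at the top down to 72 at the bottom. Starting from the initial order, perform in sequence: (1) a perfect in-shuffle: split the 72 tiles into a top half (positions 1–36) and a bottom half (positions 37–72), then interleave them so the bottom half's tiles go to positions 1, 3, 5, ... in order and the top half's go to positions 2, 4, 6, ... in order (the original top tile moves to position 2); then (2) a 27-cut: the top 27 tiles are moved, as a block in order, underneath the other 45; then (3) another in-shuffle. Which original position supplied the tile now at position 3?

Undo the operations in reverse order, starting from position 3:
  undo op 3 (in-shuffle, from bottom half): 3 ← 38
  undo op 2 (cut 27): 38 ← 65
  undo op 1 (in-shuffle, from bottom half): 65 ← 69
So the tile at position 3 came from original position 69.

69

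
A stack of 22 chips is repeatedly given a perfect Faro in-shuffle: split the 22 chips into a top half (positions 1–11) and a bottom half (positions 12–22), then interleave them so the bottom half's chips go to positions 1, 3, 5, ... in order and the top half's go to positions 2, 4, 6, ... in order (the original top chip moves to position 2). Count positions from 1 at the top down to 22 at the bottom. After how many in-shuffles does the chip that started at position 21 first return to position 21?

11

Follow position 21 under repeated in-shuffles:
21 → 19 → 15 → 7 → 14 → 5 → 10 → 20 → 17 → 11 → 22 → 21
It first returns after 11 in-shuffles.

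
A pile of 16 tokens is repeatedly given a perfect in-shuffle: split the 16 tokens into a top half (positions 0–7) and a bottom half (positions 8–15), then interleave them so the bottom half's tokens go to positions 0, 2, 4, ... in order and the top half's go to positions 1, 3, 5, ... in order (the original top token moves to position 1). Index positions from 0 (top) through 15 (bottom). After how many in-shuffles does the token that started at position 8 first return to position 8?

Follow position 8 under repeated in-shuffles:
8 → 0 → 1 → 3 → 7 → 15 → 14 → 12 → 8
It first returns after 8 in-shuffles.

8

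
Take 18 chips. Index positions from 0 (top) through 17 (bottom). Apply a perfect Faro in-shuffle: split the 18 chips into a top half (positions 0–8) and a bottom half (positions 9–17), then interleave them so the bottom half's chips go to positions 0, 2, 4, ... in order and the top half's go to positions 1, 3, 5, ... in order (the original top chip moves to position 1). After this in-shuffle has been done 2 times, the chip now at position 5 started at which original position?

10

Work backwards from position 5, undoing one in-shuffle at a time:
5 ← 2 ← 10
So the chip now at position 5 started at position 10.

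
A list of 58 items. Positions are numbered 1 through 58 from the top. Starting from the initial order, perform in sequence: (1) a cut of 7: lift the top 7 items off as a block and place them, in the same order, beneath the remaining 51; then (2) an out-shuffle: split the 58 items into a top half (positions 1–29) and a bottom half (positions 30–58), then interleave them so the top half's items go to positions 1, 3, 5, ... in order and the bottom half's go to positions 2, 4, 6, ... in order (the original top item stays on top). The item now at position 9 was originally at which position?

12

Undo the operations in reverse order, starting from position 9:
  undo op 2 (out-shuffle, from top half): 9 ← 5
  undo op 1 (cut 7): 5 ← 12
So the item at position 9 came from original position 12.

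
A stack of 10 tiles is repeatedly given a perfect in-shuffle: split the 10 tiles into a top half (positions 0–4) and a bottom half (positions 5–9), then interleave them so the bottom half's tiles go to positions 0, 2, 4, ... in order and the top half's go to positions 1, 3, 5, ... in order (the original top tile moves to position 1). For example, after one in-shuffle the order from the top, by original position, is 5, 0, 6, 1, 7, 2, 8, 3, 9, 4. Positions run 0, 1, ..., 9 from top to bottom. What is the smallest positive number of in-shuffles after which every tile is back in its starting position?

The in-shuffle permutes the 10 positions with cycle lengths [10].
Every tile is home exactly when every cycle has completed a whole number of laps, i.e. after lcm(10) = 10 in-shuffles.

10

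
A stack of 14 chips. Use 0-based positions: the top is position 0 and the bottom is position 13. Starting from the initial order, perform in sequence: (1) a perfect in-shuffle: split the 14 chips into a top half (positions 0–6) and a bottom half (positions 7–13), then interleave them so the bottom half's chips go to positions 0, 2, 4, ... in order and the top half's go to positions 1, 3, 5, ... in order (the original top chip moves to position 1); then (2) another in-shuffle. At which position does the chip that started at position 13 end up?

10

Track the chip from position 13 forward through each operation:
  after op 1 (in-shuffle): 13 → 12
  after op 2 (in-shuffle): 12 → 10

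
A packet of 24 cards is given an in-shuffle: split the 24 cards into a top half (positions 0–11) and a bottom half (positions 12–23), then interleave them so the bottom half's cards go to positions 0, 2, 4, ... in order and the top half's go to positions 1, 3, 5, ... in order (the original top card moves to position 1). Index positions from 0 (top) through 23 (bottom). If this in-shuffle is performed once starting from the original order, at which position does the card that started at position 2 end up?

Track the card's position through each in-shuffle:
2 → 5

5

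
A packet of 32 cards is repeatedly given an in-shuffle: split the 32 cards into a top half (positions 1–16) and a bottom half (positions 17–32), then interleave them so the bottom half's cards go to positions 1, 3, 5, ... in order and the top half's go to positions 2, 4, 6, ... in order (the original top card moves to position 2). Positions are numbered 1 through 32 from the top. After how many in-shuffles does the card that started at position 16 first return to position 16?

Follow position 16 under repeated in-shuffles:
16 → 32 → 31 → 29 → 25 → 17 → 1 → 2 → 4 → 8 → 16
It first returns after 10 in-shuffles.

10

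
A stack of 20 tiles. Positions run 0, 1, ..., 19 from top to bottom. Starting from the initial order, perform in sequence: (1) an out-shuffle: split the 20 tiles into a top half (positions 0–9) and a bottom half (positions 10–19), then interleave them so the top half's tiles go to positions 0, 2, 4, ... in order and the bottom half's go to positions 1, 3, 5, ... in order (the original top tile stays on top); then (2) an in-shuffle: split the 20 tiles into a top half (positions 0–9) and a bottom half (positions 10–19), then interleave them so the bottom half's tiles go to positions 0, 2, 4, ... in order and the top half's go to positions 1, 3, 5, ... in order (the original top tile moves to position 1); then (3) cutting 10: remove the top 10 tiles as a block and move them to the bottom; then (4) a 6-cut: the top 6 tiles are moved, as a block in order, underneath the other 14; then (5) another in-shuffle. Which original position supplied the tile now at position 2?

Undo the operations in reverse order, starting from position 2:
  undo op 5 (in-shuffle, from bottom half): 2 ← 11
  undo op 4 (cut 6): 11 ← 17
  undo op 3 (cut 10): 17 ← 7
  undo op 2 (in-shuffle, from top half): 7 ← 3
  undo op 1 (out-shuffle, from bottom half): 3 ← 11
So the tile at position 2 came from original position 11.

11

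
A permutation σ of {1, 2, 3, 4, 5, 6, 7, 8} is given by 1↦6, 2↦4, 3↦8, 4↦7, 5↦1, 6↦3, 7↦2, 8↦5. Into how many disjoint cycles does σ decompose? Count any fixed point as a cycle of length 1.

2

Cycle decomposition: (1 6 3 8 5) (2 4 7).
2 cycles.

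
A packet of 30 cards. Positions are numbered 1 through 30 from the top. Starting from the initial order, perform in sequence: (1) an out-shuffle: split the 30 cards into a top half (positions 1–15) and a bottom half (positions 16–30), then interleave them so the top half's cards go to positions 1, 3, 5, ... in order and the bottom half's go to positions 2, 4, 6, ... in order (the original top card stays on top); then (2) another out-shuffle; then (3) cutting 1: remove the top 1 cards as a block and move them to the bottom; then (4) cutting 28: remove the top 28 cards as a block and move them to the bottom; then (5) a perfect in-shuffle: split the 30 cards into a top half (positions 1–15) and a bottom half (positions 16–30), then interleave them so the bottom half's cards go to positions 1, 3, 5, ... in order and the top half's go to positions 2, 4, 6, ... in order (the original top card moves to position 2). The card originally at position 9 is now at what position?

10

Track the card from position 9 forward through each operation:
  after op 1 (out-shuffle): 9 → 17
  after op 2 (out-shuffle): 17 → 4
  after op 3 (cut 1): 4 → 3
  after op 4 (cut 28): 3 → 5
  after op 5 (in-shuffle): 5 → 10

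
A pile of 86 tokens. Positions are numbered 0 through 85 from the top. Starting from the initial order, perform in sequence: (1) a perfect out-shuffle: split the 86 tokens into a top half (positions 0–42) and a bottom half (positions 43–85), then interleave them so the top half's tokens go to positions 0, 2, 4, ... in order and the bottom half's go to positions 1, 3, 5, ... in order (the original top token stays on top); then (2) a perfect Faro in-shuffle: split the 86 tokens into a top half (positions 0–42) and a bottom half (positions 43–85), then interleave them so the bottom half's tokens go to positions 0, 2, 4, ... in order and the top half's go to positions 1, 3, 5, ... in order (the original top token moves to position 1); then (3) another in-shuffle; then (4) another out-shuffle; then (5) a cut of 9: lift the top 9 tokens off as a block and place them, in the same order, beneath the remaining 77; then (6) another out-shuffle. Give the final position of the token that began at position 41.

7

Track the token from position 41 forward through each operation:
  after op 1 (out-shuffle): 41 → 82
  after op 2 (in-shuffle): 82 → 78
  after op 3 (in-shuffle): 78 → 70
  after op 4 (out-shuffle): 70 → 55
  after op 5 (cut 9): 55 → 46
  after op 6 (out-shuffle): 46 → 7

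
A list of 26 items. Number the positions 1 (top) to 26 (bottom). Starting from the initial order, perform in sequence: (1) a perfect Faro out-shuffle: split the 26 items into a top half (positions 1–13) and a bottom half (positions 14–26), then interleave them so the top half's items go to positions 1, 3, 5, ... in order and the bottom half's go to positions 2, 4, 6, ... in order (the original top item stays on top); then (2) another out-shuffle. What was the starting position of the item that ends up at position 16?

Undo the operations in reverse order, starting from position 16:
  undo op 2 (out-shuffle, from bottom half): 16 ← 21
  undo op 1 (out-shuffle, from top half): 21 ← 11
So the item at position 16 came from original position 11.

11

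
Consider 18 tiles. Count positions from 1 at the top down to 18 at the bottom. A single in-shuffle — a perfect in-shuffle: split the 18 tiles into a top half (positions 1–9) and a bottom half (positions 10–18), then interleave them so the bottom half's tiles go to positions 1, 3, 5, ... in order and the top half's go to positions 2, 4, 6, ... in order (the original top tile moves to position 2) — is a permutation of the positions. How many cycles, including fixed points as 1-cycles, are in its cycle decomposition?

1

Trace each unvisited position around until it returns:
(1 2 4 8 16 13 ... len 18)
1 cycle in total.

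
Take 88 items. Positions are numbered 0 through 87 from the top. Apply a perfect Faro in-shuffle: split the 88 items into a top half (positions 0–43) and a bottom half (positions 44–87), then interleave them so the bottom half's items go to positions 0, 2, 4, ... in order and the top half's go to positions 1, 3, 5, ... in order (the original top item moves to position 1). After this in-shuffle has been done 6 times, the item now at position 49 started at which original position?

Work backwards from position 49, undoing one in-shuffle at a time:
49 ← 24 ← 56 ← 72 ← 80 ← 84 ← 86
So the item now at position 49 started at position 86.

86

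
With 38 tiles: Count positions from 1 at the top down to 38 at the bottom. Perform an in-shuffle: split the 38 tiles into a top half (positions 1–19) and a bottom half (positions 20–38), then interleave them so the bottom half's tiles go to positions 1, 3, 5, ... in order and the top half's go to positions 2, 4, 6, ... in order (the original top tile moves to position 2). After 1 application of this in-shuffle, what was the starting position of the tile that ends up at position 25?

Work backwards from position 25, undoing one in-shuffle at a time:
25 ← 32
So the tile now at position 25 started at position 32.

32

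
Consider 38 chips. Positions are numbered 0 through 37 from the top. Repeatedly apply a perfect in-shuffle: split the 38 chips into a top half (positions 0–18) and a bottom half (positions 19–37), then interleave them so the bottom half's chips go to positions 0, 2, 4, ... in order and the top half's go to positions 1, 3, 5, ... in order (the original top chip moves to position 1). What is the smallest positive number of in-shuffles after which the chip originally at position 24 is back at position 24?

Follow position 24 under repeated in-shuffles:
24 → 10 → 21 → 4 → 9 → 19 → 0 → 1 → 3 → 7 → 15 → 31 → 24
It first returns after 12 in-shuffles.

12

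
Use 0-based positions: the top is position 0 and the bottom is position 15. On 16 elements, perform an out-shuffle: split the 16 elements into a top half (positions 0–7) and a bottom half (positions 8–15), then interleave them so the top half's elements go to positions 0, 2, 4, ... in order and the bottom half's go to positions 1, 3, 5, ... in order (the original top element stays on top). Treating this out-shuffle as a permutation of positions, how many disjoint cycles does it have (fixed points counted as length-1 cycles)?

6

Trace each unvisited position around until it returns:
(0) (1 2 4 8) (3 6 12 9) (5 10) (7 14 13 11) (15)
6 cycles in total.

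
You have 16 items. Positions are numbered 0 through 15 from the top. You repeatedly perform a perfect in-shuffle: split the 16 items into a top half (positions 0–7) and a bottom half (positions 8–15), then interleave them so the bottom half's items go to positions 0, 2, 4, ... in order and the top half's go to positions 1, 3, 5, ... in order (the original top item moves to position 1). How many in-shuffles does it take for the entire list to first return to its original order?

8

The in-shuffle permutes the 16 positions with cycle lengths [8, 8].
Every item is home exactly when every cycle has completed a whole number of laps, i.e. after lcm(8) = 8 in-shuffles.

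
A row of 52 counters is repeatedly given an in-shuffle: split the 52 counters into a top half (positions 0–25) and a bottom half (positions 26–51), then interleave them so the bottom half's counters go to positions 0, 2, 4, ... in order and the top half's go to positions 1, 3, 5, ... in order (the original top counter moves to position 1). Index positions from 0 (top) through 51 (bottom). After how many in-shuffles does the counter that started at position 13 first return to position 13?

52

Follow position 13 under repeated in-shuffles:
13 → 27 → 2 → 5 → 11 → 23 → 47 → 42 → ... → 13 (length 52)
It first returns after 52 in-shuffles.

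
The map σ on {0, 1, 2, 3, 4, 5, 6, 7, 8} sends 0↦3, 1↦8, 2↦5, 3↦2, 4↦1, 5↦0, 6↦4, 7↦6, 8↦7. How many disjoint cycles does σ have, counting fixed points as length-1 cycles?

Cycle decomposition: (0 3 2 5) (1 8 7 6 4).
2 cycles.

2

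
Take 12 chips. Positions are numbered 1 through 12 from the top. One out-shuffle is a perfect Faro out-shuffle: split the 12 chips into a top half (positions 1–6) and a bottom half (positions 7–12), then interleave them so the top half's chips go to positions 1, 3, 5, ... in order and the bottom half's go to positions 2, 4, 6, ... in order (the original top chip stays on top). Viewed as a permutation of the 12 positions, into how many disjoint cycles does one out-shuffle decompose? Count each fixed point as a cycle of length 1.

Trace each unvisited position around until it returns:
(1) (2 3 5 9 6 11 10 8 4 7) (12)
3 cycles in total.

3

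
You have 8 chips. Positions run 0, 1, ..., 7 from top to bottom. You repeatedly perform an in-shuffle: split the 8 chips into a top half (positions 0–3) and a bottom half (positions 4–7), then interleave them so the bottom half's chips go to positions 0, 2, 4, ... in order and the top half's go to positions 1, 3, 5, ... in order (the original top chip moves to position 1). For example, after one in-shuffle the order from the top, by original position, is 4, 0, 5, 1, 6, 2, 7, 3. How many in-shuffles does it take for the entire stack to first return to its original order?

6

The in-shuffle permutes the 8 positions with cycle lengths [2, 6].
Every chip is home exactly when every cycle has completed a whole number of laps, i.e. after lcm(2, 6) = 6 in-shuffles.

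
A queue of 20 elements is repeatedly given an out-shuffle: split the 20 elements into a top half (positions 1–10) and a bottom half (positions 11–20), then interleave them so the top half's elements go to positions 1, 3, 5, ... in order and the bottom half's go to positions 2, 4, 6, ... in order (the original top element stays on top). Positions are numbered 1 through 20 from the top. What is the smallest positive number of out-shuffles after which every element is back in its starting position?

18

The out-shuffle permutes the 20 positions with cycle lengths [1, 1, 18].
Every element is home exactly when every cycle has completed a whole number of laps, i.e. after lcm(1, 18) = 18 out-shuffles.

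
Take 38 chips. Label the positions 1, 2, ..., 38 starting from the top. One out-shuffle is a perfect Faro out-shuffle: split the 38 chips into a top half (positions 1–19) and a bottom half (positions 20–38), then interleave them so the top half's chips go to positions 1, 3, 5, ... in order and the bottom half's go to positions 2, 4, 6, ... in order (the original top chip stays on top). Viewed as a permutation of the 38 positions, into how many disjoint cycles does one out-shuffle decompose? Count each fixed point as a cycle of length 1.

Trace each unvisited position around until it returns:
(1) (2 3 5 9 17 33 ... len 36) (38)
3 cycles in total.

3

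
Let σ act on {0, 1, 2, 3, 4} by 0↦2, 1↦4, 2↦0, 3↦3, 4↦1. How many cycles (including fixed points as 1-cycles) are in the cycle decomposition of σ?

Cycle decomposition: (0 2) (1 4) (3).
3 cycles.

3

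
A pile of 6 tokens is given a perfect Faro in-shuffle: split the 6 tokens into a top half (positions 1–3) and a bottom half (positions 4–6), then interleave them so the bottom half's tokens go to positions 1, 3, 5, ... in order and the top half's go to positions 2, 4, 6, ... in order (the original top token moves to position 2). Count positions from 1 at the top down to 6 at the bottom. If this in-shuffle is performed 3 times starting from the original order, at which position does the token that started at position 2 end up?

2

Track the token's position through each in-shuffle:
2 → 4 → 1 → 2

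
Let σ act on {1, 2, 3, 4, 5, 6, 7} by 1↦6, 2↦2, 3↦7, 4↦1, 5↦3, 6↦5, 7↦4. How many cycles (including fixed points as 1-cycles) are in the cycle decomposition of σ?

2

Cycle decomposition: (1 6 5 3 7 4) (2).
2 cycles.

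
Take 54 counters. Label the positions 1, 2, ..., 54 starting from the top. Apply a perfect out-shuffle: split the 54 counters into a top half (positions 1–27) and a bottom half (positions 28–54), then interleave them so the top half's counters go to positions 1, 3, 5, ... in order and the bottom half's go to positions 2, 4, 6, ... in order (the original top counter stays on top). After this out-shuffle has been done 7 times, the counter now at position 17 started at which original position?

Work backwards from position 17, undoing one out-shuffle at a time:
17 ← 9 ← 5 ← 3 ← 2 ← 28 ← 41 ← 21
So the counter now at position 17 started at position 21.

21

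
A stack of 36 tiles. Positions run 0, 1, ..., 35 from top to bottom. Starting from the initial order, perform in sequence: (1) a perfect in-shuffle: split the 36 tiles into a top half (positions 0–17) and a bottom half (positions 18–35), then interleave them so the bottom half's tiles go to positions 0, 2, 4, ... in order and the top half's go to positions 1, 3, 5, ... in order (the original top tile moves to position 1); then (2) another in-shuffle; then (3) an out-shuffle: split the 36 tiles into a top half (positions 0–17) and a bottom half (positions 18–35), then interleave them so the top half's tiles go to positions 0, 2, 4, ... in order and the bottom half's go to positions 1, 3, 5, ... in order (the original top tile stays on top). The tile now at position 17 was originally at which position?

15

Undo the operations in reverse order, starting from position 17:
  undo op 3 (out-shuffle, from bottom half): 17 ← 26
  undo op 2 (in-shuffle, from bottom half): 26 ← 31
  undo op 1 (in-shuffle, from top half): 31 ← 15
So the tile at position 17 came from original position 15.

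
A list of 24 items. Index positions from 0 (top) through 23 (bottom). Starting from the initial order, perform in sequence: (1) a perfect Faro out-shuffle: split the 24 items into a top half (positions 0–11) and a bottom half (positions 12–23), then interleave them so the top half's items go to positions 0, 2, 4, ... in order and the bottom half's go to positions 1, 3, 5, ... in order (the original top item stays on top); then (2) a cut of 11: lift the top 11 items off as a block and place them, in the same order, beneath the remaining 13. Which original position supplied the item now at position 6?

20

Undo the operations in reverse order, starting from position 6:
  undo op 2 (cut 11): 6 ← 17
  undo op 1 (out-shuffle, from bottom half): 17 ← 20
So the item at position 6 came from original position 20.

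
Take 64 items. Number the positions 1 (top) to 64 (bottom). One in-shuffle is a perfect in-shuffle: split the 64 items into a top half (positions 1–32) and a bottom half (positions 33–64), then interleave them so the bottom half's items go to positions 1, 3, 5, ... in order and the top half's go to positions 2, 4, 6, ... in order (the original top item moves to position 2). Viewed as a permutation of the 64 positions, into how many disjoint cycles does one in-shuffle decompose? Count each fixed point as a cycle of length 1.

6

Trace each unvisited position around until it returns:
(1 2 4 8 16 32 ... len 12) (3 6 12 24 48 31 ... len 12) (5 10 20 40 15 30 ... len 12) (7 14 28 56 47 29 ... len 12) (11 22 44 23 46 27 ... len 12) (13 26 52 39)
6 cycles in total.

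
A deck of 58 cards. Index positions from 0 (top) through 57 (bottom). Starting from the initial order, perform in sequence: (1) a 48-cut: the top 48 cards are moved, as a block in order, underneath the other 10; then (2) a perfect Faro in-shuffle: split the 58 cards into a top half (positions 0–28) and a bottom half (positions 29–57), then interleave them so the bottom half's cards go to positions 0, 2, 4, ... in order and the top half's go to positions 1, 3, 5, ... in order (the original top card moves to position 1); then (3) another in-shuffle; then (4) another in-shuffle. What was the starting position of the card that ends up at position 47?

53

Undo the operations in reverse order, starting from position 47:
  undo op 4 (in-shuffle, from top half): 47 ← 23
  undo op 3 (in-shuffle, from top half): 23 ← 11
  undo op 2 (in-shuffle, from top half): 11 ← 5
  undo op 1 (cut 48): 5 ← 53
So the card at position 47 came from original position 53.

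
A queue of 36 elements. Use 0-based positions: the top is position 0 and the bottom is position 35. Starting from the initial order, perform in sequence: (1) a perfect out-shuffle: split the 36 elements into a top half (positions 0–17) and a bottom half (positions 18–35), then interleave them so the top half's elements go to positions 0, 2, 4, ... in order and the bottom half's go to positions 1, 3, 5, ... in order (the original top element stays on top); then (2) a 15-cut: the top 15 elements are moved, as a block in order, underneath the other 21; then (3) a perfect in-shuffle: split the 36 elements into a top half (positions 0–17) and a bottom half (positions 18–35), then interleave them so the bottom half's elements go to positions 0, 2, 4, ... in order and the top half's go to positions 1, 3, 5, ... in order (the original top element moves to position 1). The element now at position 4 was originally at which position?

Undo the operations in reverse order, starting from position 4:
  undo op 3 (in-shuffle, from bottom half): 4 ← 20
  undo op 2 (cut 15): 20 ← 35
  undo op 1 (out-shuffle, from bottom half): 35 ← 35
So the element at position 4 came from original position 35.

35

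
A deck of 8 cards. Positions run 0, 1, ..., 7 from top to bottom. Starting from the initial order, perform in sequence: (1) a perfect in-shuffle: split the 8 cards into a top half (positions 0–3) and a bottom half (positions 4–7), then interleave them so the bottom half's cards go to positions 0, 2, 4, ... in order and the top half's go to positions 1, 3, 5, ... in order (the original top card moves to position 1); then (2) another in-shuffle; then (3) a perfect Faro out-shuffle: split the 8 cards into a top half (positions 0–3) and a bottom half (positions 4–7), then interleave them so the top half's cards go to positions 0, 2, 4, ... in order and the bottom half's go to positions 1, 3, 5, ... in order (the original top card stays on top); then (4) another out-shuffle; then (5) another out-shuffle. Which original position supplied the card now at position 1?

Undo the operations in reverse order, starting from position 1:
  undo op 5 (out-shuffle, from bottom half): 1 ← 4
  undo op 4 (out-shuffle, from top half): 4 ← 2
  undo op 3 (out-shuffle, from top half): 2 ← 1
  undo op 2 (in-shuffle, from top half): 1 ← 0
  undo op 1 (in-shuffle, from bottom half): 0 ← 4
So the card at position 1 came from original position 4.

4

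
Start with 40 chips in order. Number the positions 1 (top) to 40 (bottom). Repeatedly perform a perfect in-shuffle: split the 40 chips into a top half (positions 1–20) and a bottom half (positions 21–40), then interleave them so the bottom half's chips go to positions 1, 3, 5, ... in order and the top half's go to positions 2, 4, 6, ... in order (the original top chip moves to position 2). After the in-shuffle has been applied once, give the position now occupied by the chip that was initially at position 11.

Track the chip's position through each in-shuffle:
11 → 22

22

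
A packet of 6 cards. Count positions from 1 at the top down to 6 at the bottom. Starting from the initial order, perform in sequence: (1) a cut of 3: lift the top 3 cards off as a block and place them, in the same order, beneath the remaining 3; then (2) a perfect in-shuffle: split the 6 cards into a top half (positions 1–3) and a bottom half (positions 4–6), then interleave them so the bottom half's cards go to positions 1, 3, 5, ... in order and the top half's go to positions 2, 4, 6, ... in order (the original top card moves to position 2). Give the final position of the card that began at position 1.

1

Track the card from position 1 forward through each operation:
  after op 1 (cut 3): 1 → 4
  after op 2 (in-shuffle): 4 → 1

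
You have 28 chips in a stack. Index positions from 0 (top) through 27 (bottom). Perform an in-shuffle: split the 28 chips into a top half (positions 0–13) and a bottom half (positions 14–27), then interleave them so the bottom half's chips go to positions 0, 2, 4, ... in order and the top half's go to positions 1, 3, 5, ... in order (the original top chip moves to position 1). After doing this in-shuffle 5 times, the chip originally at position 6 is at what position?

20

Track the chip's position through each in-shuffle:
6 → 13 → 27 → 26 → 24 → 20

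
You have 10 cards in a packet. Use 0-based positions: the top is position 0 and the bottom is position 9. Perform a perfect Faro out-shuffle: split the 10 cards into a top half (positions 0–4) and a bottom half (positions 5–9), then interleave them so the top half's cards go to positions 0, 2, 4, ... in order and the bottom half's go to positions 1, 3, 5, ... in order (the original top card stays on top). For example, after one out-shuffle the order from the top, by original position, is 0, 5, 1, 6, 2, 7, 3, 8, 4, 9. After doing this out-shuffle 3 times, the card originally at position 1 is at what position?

Track the card's position through each out-shuffle:
1 → 2 → 4 → 8

8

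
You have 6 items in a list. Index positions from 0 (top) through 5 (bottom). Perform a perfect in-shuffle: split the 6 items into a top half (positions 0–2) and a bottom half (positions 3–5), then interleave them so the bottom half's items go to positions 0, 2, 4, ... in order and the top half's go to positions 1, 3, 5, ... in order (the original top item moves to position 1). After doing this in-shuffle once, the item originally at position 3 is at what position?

0

Track the item's position through each in-shuffle:
3 → 0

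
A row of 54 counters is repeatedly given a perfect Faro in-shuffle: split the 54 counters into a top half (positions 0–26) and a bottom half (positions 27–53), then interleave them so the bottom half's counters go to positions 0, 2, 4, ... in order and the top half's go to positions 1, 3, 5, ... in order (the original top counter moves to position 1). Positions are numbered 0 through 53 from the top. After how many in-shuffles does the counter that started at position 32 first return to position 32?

Follow position 32 under repeated in-shuffles:
32 → 10 → 21 → 43 → 32
It first returns after 4 in-shuffles.

4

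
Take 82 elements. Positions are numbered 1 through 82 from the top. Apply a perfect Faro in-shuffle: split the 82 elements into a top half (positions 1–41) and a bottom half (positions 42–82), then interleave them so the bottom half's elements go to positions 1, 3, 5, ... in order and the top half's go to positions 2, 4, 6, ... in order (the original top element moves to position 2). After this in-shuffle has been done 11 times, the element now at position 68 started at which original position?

Work backwards from position 68, undoing one in-shuffle at a time:
68 ← 34 ← 17 ← 50 ← 25 ← 54 ← 27 ← 55 ← 69 ← 76 ← 38 ← 19
So the element now at position 68 started at position 19.

19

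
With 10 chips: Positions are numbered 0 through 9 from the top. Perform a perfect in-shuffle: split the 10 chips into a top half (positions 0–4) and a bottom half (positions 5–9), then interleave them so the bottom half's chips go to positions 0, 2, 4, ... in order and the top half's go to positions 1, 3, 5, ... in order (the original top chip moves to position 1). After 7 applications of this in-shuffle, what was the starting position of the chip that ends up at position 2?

Work backwards from position 2, undoing one in-shuffle at a time:
2 ← 6 ← 8 ← 9 ← 4 ← 7 ← 3 ← 1
So the chip now at position 2 started at position 1.

1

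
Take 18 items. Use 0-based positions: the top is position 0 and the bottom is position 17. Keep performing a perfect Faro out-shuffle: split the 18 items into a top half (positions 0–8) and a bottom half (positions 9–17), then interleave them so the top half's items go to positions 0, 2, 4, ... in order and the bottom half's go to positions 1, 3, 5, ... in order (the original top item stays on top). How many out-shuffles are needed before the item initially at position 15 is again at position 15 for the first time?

8

Follow position 15 under repeated out-shuffles:
15 → 13 → 9 → 1 → 2 → 4 → 8 → 16 → 15
It first returns after 8 out-shuffles.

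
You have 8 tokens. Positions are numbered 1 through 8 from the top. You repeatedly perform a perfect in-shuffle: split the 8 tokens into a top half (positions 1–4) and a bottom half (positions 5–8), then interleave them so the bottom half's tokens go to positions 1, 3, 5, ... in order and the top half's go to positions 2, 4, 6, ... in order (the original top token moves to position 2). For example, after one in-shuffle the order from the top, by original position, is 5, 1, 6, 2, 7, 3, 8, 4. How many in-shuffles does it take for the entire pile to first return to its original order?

The in-shuffle permutes the 8 positions with cycle lengths [2, 6].
Every token is home exactly when every cycle has completed a whole number of laps, i.e. after lcm(2, 6) = 6 in-shuffles.

6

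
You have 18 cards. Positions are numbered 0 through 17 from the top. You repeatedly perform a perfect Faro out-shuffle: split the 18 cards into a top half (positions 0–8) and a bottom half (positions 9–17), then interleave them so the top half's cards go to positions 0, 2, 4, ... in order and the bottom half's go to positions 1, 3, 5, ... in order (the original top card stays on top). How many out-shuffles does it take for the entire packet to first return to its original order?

The out-shuffle permutes the 18 positions with cycle lengths [1, 1, 8, 8].
Every card is home exactly when every cycle has completed a whole number of laps, i.e. after lcm(1, 8) = 8 out-shuffles.

8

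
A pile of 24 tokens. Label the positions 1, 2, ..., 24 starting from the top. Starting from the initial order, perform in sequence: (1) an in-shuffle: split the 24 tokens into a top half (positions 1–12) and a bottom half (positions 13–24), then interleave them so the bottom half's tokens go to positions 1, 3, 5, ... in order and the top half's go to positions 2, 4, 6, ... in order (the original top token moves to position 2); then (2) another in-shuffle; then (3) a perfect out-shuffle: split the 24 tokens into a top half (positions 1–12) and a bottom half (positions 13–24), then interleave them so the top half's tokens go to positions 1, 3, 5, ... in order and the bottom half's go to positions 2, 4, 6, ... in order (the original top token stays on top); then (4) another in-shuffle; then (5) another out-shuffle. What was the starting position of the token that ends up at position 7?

Undo the operations in reverse order, starting from position 7:
  undo op 5 (out-shuffle, from top half): 7 ← 4
  undo op 4 (in-shuffle, from top half): 4 ← 2
  undo op 3 (out-shuffle, from bottom half): 2 ← 13
  undo op 2 (in-shuffle, from bottom half): 13 ← 19
  undo op 1 (in-shuffle, from bottom half): 19 ← 22
So the token at position 7 came from original position 22.

22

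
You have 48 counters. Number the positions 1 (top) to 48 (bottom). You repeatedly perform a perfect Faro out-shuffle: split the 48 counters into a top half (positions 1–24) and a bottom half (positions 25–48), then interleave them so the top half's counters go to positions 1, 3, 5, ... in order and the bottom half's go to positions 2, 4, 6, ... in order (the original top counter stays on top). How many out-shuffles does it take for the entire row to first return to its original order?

23

The out-shuffle permutes the 48 positions with cycle lengths [1, 1, 23, 23].
Every counter is home exactly when every cycle has completed a whole number of laps, i.e. after lcm(1, 23) = 23 out-shuffles.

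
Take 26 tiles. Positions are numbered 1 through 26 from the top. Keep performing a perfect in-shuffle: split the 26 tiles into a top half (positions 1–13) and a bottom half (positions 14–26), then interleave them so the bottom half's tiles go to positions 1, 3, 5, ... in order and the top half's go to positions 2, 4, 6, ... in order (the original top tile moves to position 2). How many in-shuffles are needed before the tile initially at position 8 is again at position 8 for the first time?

18

Follow position 8 under repeated in-shuffles:
8 → 16 → 5 → 10 → 20 → 13 → 26 → 25 → 23 → 19 → 11 → 22 → 17 → 7 → 14 → 1 → 2 → 4 → 8
It first returns after 18 in-shuffles.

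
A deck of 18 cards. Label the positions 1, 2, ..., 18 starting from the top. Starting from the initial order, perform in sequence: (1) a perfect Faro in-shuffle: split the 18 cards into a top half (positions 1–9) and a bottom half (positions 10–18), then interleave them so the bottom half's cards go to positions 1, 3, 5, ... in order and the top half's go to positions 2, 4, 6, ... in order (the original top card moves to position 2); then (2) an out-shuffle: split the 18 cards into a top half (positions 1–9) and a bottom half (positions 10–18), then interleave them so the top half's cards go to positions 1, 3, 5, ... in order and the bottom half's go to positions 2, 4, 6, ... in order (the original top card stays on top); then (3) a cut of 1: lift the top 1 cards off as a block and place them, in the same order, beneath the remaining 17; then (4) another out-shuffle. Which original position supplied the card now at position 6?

Undo the operations in reverse order, starting from position 6:
  undo op 4 (out-shuffle, from bottom half): 6 ← 12
  undo op 3 (cut 1): 12 ← 13
  undo op 2 (out-shuffle, from top half): 13 ← 7
  undo op 1 (in-shuffle, from bottom half): 7 ← 13
So the card at position 6 came from original position 13.

13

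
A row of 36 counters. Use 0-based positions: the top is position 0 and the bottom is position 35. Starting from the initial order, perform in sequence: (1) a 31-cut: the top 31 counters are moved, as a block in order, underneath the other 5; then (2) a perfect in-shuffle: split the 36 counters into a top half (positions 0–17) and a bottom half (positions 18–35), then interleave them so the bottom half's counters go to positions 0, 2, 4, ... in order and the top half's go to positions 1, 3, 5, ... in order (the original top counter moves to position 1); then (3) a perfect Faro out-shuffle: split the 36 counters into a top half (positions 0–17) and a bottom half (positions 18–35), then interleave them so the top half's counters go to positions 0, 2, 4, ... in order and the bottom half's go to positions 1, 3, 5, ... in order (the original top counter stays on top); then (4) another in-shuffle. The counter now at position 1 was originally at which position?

Undo the operations in reverse order, starting from position 1:
  undo op 4 (in-shuffle, from top half): 1 ← 0
  undo op 3 (out-shuffle, from top half): 0 ← 0
  undo op 2 (in-shuffle, from bottom half): 0 ← 18
  undo op 1 (cut 31): 18 ← 13
So the counter at position 1 came from original position 13.

13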